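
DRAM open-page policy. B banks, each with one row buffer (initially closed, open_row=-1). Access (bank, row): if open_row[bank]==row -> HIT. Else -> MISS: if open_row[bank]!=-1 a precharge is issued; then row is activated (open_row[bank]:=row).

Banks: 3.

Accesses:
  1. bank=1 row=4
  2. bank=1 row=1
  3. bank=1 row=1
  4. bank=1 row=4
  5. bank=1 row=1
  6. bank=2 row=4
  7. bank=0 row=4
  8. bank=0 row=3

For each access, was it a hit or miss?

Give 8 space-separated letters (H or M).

Answer: M M H M M M M M

Derivation:
Acc 1: bank1 row4 -> MISS (open row4); precharges=0
Acc 2: bank1 row1 -> MISS (open row1); precharges=1
Acc 3: bank1 row1 -> HIT
Acc 4: bank1 row4 -> MISS (open row4); precharges=2
Acc 5: bank1 row1 -> MISS (open row1); precharges=3
Acc 6: bank2 row4 -> MISS (open row4); precharges=3
Acc 7: bank0 row4 -> MISS (open row4); precharges=3
Acc 8: bank0 row3 -> MISS (open row3); precharges=4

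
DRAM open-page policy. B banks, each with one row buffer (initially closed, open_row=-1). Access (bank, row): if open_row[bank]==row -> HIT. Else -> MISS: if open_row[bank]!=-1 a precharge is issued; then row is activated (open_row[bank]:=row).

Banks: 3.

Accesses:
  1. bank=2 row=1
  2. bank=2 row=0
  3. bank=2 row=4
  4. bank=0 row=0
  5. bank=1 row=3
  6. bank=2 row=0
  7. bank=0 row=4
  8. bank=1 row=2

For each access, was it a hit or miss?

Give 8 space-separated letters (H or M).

Answer: M M M M M M M M

Derivation:
Acc 1: bank2 row1 -> MISS (open row1); precharges=0
Acc 2: bank2 row0 -> MISS (open row0); precharges=1
Acc 3: bank2 row4 -> MISS (open row4); precharges=2
Acc 4: bank0 row0 -> MISS (open row0); precharges=2
Acc 5: bank1 row3 -> MISS (open row3); precharges=2
Acc 6: bank2 row0 -> MISS (open row0); precharges=3
Acc 7: bank0 row4 -> MISS (open row4); precharges=4
Acc 8: bank1 row2 -> MISS (open row2); precharges=5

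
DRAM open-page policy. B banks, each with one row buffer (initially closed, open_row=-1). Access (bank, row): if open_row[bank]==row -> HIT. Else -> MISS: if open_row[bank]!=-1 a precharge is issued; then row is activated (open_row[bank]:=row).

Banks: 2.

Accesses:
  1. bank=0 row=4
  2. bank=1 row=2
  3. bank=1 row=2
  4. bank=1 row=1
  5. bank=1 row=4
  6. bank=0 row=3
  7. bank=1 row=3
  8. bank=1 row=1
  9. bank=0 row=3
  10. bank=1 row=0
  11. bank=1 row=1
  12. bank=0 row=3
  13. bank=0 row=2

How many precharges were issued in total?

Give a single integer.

Acc 1: bank0 row4 -> MISS (open row4); precharges=0
Acc 2: bank1 row2 -> MISS (open row2); precharges=0
Acc 3: bank1 row2 -> HIT
Acc 4: bank1 row1 -> MISS (open row1); precharges=1
Acc 5: bank1 row4 -> MISS (open row4); precharges=2
Acc 6: bank0 row3 -> MISS (open row3); precharges=3
Acc 7: bank1 row3 -> MISS (open row3); precharges=4
Acc 8: bank1 row1 -> MISS (open row1); precharges=5
Acc 9: bank0 row3 -> HIT
Acc 10: bank1 row0 -> MISS (open row0); precharges=6
Acc 11: bank1 row1 -> MISS (open row1); precharges=7
Acc 12: bank0 row3 -> HIT
Acc 13: bank0 row2 -> MISS (open row2); precharges=8

Answer: 8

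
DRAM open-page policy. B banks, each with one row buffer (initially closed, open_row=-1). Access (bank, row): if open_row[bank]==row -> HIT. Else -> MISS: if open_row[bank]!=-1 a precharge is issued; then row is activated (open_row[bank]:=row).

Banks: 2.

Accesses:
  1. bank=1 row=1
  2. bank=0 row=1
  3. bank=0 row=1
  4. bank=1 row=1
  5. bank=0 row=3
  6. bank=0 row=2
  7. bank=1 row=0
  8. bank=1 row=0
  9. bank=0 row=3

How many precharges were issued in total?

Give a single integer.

Acc 1: bank1 row1 -> MISS (open row1); precharges=0
Acc 2: bank0 row1 -> MISS (open row1); precharges=0
Acc 3: bank0 row1 -> HIT
Acc 4: bank1 row1 -> HIT
Acc 5: bank0 row3 -> MISS (open row3); precharges=1
Acc 6: bank0 row2 -> MISS (open row2); precharges=2
Acc 7: bank1 row0 -> MISS (open row0); precharges=3
Acc 8: bank1 row0 -> HIT
Acc 9: bank0 row3 -> MISS (open row3); precharges=4

Answer: 4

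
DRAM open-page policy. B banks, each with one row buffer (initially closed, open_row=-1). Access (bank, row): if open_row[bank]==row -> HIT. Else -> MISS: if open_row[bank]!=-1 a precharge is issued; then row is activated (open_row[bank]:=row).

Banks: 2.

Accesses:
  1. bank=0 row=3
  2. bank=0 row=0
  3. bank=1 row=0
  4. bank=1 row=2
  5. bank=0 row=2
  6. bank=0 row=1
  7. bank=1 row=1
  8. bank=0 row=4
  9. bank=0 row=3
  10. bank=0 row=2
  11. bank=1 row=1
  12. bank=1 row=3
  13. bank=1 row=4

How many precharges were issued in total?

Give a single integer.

Acc 1: bank0 row3 -> MISS (open row3); precharges=0
Acc 2: bank0 row0 -> MISS (open row0); precharges=1
Acc 3: bank1 row0 -> MISS (open row0); precharges=1
Acc 4: bank1 row2 -> MISS (open row2); precharges=2
Acc 5: bank0 row2 -> MISS (open row2); precharges=3
Acc 6: bank0 row1 -> MISS (open row1); precharges=4
Acc 7: bank1 row1 -> MISS (open row1); precharges=5
Acc 8: bank0 row4 -> MISS (open row4); precharges=6
Acc 9: bank0 row3 -> MISS (open row3); precharges=7
Acc 10: bank0 row2 -> MISS (open row2); precharges=8
Acc 11: bank1 row1 -> HIT
Acc 12: bank1 row3 -> MISS (open row3); precharges=9
Acc 13: bank1 row4 -> MISS (open row4); precharges=10

Answer: 10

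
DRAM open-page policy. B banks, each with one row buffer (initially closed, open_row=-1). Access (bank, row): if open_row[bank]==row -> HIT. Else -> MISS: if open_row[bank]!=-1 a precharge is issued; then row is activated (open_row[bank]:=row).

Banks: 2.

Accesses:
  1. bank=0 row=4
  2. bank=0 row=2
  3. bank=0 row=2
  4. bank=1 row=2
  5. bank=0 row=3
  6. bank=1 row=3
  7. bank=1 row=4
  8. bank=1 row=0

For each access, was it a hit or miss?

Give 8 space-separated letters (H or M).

Acc 1: bank0 row4 -> MISS (open row4); precharges=0
Acc 2: bank0 row2 -> MISS (open row2); precharges=1
Acc 3: bank0 row2 -> HIT
Acc 4: bank1 row2 -> MISS (open row2); precharges=1
Acc 5: bank0 row3 -> MISS (open row3); precharges=2
Acc 6: bank1 row3 -> MISS (open row3); precharges=3
Acc 7: bank1 row4 -> MISS (open row4); precharges=4
Acc 8: bank1 row0 -> MISS (open row0); precharges=5

Answer: M M H M M M M M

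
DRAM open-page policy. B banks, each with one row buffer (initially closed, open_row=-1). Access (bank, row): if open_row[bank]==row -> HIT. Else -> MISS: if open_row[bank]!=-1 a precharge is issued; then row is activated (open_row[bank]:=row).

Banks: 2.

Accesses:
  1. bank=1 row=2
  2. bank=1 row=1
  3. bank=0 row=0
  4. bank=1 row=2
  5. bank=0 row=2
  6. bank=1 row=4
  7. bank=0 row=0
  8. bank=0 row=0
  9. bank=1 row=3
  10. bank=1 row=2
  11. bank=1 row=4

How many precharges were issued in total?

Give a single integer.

Answer: 8

Derivation:
Acc 1: bank1 row2 -> MISS (open row2); precharges=0
Acc 2: bank1 row1 -> MISS (open row1); precharges=1
Acc 3: bank0 row0 -> MISS (open row0); precharges=1
Acc 4: bank1 row2 -> MISS (open row2); precharges=2
Acc 5: bank0 row2 -> MISS (open row2); precharges=3
Acc 6: bank1 row4 -> MISS (open row4); precharges=4
Acc 7: bank0 row0 -> MISS (open row0); precharges=5
Acc 8: bank0 row0 -> HIT
Acc 9: bank1 row3 -> MISS (open row3); precharges=6
Acc 10: bank1 row2 -> MISS (open row2); precharges=7
Acc 11: bank1 row4 -> MISS (open row4); precharges=8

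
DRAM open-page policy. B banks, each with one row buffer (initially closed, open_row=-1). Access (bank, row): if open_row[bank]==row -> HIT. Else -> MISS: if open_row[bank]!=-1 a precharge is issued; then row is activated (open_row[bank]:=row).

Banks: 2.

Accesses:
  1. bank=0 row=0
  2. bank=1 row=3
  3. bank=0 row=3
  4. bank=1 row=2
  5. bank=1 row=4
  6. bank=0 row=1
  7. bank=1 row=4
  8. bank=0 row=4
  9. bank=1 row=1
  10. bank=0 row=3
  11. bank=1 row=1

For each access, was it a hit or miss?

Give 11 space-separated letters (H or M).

Answer: M M M M M M H M M M H

Derivation:
Acc 1: bank0 row0 -> MISS (open row0); precharges=0
Acc 2: bank1 row3 -> MISS (open row3); precharges=0
Acc 3: bank0 row3 -> MISS (open row3); precharges=1
Acc 4: bank1 row2 -> MISS (open row2); precharges=2
Acc 5: bank1 row4 -> MISS (open row4); precharges=3
Acc 6: bank0 row1 -> MISS (open row1); precharges=4
Acc 7: bank1 row4 -> HIT
Acc 8: bank0 row4 -> MISS (open row4); precharges=5
Acc 9: bank1 row1 -> MISS (open row1); precharges=6
Acc 10: bank0 row3 -> MISS (open row3); precharges=7
Acc 11: bank1 row1 -> HIT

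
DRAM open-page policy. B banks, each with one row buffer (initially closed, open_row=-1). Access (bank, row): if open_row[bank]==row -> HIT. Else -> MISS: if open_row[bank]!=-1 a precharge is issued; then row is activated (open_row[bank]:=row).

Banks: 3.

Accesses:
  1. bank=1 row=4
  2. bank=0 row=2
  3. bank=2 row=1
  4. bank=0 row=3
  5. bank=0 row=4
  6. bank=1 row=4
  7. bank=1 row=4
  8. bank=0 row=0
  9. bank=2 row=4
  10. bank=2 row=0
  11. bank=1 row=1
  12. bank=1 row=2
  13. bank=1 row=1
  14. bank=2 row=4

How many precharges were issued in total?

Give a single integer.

Answer: 9

Derivation:
Acc 1: bank1 row4 -> MISS (open row4); precharges=0
Acc 2: bank0 row2 -> MISS (open row2); precharges=0
Acc 3: bank2 row1 -> MISS (open row1); precharges=0
Acc 4: bank0 row3 -> MISS (open row3); precharges=1
Acc 5: bank0 row4 -> MISS (open row4); precharges=2
Acc 6: bank1 row4 -> HIT
Acc 7: bank1 row4 -> HIT
Acc 8: bank0 row0 -> MISS (open row0); precharges=3
Acc 9: bank2 row4 -> MISS (open row4); precharges=4
Acc 10: bank2 row0 -> MISS (open row0); precharges=5
Acc 11: bank1 row1 -> MISS (open row1); precharges=6
Acc 12: bank1 row2 -> MISS (open row2); precharges=7
Acc 13: bank1 row1 -> MISS (open row1); precharges=8
Acc 14: bank2 row4 -> MISS (open row4); precharges=9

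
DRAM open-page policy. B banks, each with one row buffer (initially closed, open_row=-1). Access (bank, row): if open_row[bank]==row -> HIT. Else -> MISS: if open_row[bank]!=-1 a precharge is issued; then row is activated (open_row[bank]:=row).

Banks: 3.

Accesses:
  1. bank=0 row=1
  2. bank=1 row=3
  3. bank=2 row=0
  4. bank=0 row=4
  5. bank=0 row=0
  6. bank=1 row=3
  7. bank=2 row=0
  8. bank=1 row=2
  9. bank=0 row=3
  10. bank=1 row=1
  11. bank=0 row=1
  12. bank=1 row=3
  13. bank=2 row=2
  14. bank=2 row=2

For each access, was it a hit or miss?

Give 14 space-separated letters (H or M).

Answer: M M M M M H H M M M M M M H

Derivation:
Acc 1: bank0 row1 -> MISS (open row1); precharges=0
Acc 2: bank1 row3 -> MISS (open row3); precharges=0
Acc 3: bank2 row0 -> MISS (open row0); precharges=0
Acc 4: bank0 row4 -> MISS (open row4); precharges=1
Acc 5: bank0 row0 -> MISS (open row0); precharges=2
Acc 6: bank1 row3 -> HIT
Acc 7: bank2 row0 -> HIT
Acc 8: bank1 row2 -> MISS (open row2); precharges=3
Acc 9: bank0 row3 -> MISS (open row3); precharges=4
Acc 10: bank1 row1 -> MISS (open row1); precharges=5
Acc 11: bank0 row1 -> MISS (open row1); precharges=6
Acc 12: bank1 row3 -> MISS (open row3); precharges=7
Acc 13: bank2 row2 -> MISS (open row2); precharges=8
Acc 14: bank2 row2 -> HIT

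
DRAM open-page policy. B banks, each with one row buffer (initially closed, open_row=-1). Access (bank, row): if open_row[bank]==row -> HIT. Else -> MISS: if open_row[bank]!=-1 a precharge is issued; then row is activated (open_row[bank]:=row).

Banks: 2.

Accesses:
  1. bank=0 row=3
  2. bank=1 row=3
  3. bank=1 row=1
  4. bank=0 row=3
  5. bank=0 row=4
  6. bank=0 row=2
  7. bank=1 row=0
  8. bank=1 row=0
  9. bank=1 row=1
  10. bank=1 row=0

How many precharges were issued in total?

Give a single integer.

Answer: 6

Derivation:
Acc 1: bank0 row3 -> MISS (open row3); precharges=0
Acc 2: bank1 row3 -> MISS (open row3); precharges=0
Acc 3: bank1 row1 -> MISS (open row1); precharges=1
Acc 4: bank0 row3 -> HIT
Acc 5: bank0 row4 -> MISS (open row4); precharges=2
Acc 6: bank0 row2 -> MISS (open row2); precharges=3
Acc 7: bank1 row0 -> MISS (open row0); precharges=4
Acc 8: bank1 row0 -> HIT
Acc 9: bank1 row1 -> MISS (open row1); precharges=5
Acc 10: bank1 row0 -> MISS (open row0); precharges=6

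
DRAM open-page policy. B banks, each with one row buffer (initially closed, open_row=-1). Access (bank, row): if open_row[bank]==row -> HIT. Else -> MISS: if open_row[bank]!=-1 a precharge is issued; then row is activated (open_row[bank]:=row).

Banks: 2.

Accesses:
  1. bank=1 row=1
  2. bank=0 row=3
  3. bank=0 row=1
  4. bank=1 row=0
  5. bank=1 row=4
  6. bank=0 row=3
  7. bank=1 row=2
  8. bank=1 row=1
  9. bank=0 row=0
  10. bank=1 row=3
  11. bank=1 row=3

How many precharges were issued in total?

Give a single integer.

Acc 1: bank1 row1 -> MISS (open row1); precharges=0
Acc 2: bank0 row3 -> MISS (open row3); precharges=0
Acc 3: bank0 row1 -> MISS (open row1); precharges=1
Acc 4: bank1 row0 -> MISS (open row0); precharges=2
Acc 5: bank1 row4 -> MISS (open row4); precharges=3
Acc 6: bank0 row3 -> MISS (open row3); precharges=4
Acc 7: bank1 row2 -> MISS (open row2); precharges=5
Acc 8: bank1 row1 -> MISS (open row1); precharges=6
Acc 9: bank0 row0 -> MISS (open row0); precharges=7
Acc 10: bank1 row3 -> MISS (open row3); precharges=8
Acc 11: bank1 row3 -> HIT

Answer: 8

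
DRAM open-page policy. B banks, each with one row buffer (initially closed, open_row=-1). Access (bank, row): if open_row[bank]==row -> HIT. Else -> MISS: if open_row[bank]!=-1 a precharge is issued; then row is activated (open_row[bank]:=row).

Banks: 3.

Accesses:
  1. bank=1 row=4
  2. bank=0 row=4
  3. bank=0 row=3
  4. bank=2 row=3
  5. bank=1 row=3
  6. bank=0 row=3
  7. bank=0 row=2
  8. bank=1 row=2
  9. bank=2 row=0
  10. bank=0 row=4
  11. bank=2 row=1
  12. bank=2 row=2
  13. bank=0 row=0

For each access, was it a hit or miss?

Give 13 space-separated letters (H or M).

Acc 1: bank1 row4 -> MISS (open row4); precharges=0
Acc 2: bank0 row4 -> MISS (open row4); precharges=0
Acc 3: bank0 row3 -> MISS (open row3); precharges=1
Acc 4: bank2 row3 -> MISS (open row3); precharges=1
Acc 5: bank1 row3 -> MISS (open row3); precharges=2
Acc 6: bank0 row3 -> HIT
Acc 7: bank0 row2 -> MISS (open row2); precharges=3
Acc 8: bank1 row2 -> MISS (open row2); precharges=4
Acc 9: bank2 row0 -> MISS (open row0); precharges=5
Acc 10: bank0 row4 -> MISS (open row4); precharges=6
Acc 11: bank2 row1 -> MISS (open row1); precharges=7
Acc 12: bank2 row2 -> MISS (open row2); precharges=8
Acc 13: bank0 row0 -> MISS (open row0); precharges=9

Answer: M M M M M H M M M M M M M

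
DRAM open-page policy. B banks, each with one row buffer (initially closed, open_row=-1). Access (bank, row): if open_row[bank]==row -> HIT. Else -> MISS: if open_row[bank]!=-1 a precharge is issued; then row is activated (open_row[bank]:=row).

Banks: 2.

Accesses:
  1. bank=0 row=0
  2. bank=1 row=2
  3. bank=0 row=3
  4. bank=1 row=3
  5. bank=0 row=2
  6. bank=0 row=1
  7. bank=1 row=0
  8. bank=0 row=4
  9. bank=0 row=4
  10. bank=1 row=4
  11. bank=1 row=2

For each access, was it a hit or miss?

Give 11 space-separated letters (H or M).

Acc 1: bank0 row0 -> MISS (open row0); precharges=0
Acc 2: bank1 row2 -> MISS (open row2); precharges=0
Acc 3: bank0 row3 -> MISS (open row3); precharges=1
Acc 4: bank1 row3 -> MISS (open row3); precharges=2
Acc 5: bank0 row2 -> MISS (open row2); precharges=3
Acc 6: bank0 row1 -> MISS (open row1); precharges=4
Acc 7: bank1 row0 -> MISS (open row0); precharges=5
Acc 8: bank0 row4 -> MISS (open row4); precharges=6
Acc 9: bank0 row4 -> HIT
Acc 10: bank1 row4 -> MISS (open row4); precharges=7
Acc 11: bank1 row2 -> MISS (open row2); precharges=8

Answer: M M M M M M M M H M M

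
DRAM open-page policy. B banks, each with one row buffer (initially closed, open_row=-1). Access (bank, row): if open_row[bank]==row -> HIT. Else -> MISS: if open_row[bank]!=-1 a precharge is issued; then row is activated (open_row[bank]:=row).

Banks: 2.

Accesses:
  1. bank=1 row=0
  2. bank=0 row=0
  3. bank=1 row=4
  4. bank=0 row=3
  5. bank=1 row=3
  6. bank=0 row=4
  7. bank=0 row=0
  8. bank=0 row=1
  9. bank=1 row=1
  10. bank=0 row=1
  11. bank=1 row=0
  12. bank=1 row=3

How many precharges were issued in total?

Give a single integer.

Acc 1: bank1 row0 -> MISS (open row0); precharges=0
Acc 2: bank0 row0 -> MISS (open row0); precharges=0
Acc 3: bank1 row4 -> MISS (open row4); precharges=1
Acc 4: bank0 row3 -> MISS (open row3); precharges=2
Acc 5: bank1 row3 -> MISS (open row3); precharges=3
Acc 6: bank0 row4 -> MISS (open row4); precharges=4
Acc 7: bank0 row0 -> MISS (open row0); precharges=5
Acc 8: bank0 row1 -> MISS (open row1); precharges=6
Acc 9: bank1 row1 -> MISS (open row1); precharges=7
Acc 10: bank0 row1 -> HIT
Acc 11: bank1 row0 -> MISS (open row0); precharges=8
Acc 12: bank1 row3 -> MISS (open row3); precharges=9

Answer: 9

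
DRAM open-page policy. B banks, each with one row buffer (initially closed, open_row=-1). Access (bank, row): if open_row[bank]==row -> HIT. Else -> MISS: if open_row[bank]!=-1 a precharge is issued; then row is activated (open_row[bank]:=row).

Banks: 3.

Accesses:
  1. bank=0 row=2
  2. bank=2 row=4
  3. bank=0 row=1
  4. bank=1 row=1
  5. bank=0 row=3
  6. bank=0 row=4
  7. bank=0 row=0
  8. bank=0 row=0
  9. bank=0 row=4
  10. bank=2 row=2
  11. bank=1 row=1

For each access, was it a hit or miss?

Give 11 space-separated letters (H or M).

Acc 1: bank0 row2 -> MISS (open row2); precharges=0
Acc 2: bank2 row4 -> MISS (open row4); precharges=0
Acc 3: bank0 row1 -> MISS (open row1); precharges=1
Acc 4: bank1 row1 -> MISS (open row1); precharges=1
Acc 5: bank0 row3 -> MISS (open row3); precharges=2
Acc 6: bank0 row4 -> MISS (open row4); precharges=3
Acc 7: bank0 row0 -> MISS (open row0); precharges=4
Acc 8: bank0 row0 -> HIT
Acc 9: bank0 row4 -> MISS (open row4); precharges=5
Acc 10: bank2 row2 -> MISS (open row2); precharges=6
Acc 11: bank1 row1 -> HIT

Answer: M M M M M M M H M M H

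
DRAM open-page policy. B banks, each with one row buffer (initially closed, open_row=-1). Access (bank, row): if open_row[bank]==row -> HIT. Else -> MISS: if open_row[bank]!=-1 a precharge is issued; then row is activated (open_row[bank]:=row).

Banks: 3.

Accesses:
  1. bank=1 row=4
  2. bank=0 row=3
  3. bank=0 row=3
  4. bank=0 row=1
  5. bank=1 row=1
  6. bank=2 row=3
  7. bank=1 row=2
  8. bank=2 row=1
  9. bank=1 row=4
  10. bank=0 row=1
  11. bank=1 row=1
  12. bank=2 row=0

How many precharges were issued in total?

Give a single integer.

Acc 1: bank1 row4 -> MISS (open row4); precharges=0
Acc 2: bank0 row3 -> MISS (open row3); precharges=0
Acc 3: bank0 row3 -> HIT
Acc 4: bank0 row1 -> MISS (open row1); precharges=1
Acc 5: bank1 row1 -> MISS (open row1); precharges=2
Acc 6: bank2 row3 -> MISS (open row3); precharges=2
Acc 7: bank1 row2 -> MISS (open row2); precharges=3
Acc 8: bank2 row1 -> MISS (open row1); precharges=4
Acc 9: bank1 row4 -> MISS (open row4); precharges=5
Acc 10: bank0 row1 -> HIT
Acc 11: bank1 row1 -> MISS (open row1); precharges=6
Acc 12: bank2 row0 -> MISS (open row0); precharges=7

Answer: 7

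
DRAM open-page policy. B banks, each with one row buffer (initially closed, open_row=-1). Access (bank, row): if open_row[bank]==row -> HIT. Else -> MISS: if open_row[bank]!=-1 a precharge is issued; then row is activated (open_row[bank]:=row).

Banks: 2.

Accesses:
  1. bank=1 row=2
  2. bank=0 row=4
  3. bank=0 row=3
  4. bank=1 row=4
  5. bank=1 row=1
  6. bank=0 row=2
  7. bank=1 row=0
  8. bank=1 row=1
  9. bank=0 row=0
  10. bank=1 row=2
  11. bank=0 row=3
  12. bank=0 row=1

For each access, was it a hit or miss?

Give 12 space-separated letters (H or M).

Acc 1: bank1 row2 -> MISS (open row2); precharges=0
Acc 2: bank0 row4 -> MISS (open row4); precharges=0
Acc 3: bank0 row3 -> MISS (open row3); precharges=1
Acc 4: bank1 row4 -> MISS (open row4); precharges=2
Acc 5: bank1 row1 -> MISS (open row1); precharges=3
Acc 6: bank0 row2 -> MISS (open row2); precharges=4
Acc 7: bank1 row0 -> MISS (open row0); precharges=5
Acc 8: bank1 row1 -> MISS (open row1); precharges=6
Acc 9: bank0 row0 -> MISS (open row0); precharges=7
Acc 10: bank1 row2 -> MISS (open row2); precharges=8
Acc 11: bank0 row3 -> MISS (open row3); precharges=9
Acc 12: bank0 row1 -> MISS (open row1); precharges=10

Answer: M M M M M M M M M M M M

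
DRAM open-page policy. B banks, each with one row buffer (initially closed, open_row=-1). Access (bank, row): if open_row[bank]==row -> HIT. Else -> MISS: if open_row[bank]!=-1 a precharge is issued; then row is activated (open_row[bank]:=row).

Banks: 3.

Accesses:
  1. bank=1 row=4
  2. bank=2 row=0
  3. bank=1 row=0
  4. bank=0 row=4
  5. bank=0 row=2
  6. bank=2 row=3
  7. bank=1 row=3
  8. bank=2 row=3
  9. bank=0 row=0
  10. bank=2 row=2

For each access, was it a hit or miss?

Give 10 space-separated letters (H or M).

Answer: M M M M M M M H M M

Derivation:
Acc 1: bank1 row4 -> MISS (open row4); precharges=0
Acc 2: bank2 row0 -> MISS (open row0); precharges=0
Acc 3: bank1 row0 -> MISS (open row0); precharges=1
Acc 4: bank0 row4 -> MISS (open row4); precharges=1
Acc 5: bank0 row2 -> MISS (open row2); precharges=2
Acc 6: bank2 row3 -> MISS (open row3); precharges=3
Acc 7: bank1 row3 -> MISS (open row3); precharges=4
Acc 8: bank2 row3 -> HIT
Acc 9: bank0 row0 -> MISS (open row0); precharges=5
Acc 10: bank2 row2 -> MISS (open row2); precharges=6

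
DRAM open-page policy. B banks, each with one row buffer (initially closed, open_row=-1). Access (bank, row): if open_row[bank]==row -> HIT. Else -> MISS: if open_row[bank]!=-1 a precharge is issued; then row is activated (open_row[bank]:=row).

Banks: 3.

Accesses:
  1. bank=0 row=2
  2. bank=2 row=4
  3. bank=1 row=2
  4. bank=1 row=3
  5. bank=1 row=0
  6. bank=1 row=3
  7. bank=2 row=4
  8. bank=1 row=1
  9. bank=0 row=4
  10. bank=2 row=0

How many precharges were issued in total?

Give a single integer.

Answer: 6

Derivation:
Acc 1: bank0 row2 -> MISS (open row2); precharges=0
Acc 2: bank2 row4 -> MISS (open row4); precharges=0
Acc 3: bank1 row2 -> MISS (open row2); precharges=0
Acc 4: bank1 row3 -> MISS (open row3); precharges=1
Acc 5: bank1 row0 -> MISS (open row0); precharges=2
Acc 6: bank1 row3 -> MISS (open row3); precharges=3
Acc 7: bank2 row4 -> HIT
Acc 8: bank1 row1 -> MISS (open row1); precharges=4
Acc 9: bank0 row4 -> MISS (open row4); precharges=5
Acc 10: bank2 row0 -> MISS (open row0); precharges=6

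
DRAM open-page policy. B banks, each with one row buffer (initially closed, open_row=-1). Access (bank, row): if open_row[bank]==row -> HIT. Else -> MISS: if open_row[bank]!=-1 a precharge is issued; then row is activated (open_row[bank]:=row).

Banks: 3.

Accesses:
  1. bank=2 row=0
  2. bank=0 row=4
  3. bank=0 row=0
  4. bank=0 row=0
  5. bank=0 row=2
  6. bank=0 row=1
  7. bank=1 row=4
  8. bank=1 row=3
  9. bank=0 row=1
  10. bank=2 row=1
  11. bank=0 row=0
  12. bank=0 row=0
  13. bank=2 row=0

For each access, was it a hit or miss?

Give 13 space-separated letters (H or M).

Acc 1: bank2 row0 -> MISS (open row0); precharges=0
Acc 2: bank0 row4 -> MISS (open row4); precharges=0
Acc 3: bank0 row0 -> MISS (open row0); precharges=1
Acc 4: bank0 row0 -> HIT
Acc 5: bank0 row2 -> MISS (open row2); precharges=2
Acc 6: bank0 row1 -> MISS (open row1); precharges=3
Acc 7: bank1 row4 -> MISS (open row4); precharges=3
Acc 8: bank1 row3 -> MISS (open row3); precharges=4
Acc 9: bank0 row1 -> HIT
Acc 10: bank2 row1 -> MISS (open row1); precharges=5
Acc 11: bank0 row0 -> MISS (open row0); precharges=6
Acc 12: bank0 row0 -> HIT
Acc 13: bank2 row0 -> MISS (open row0); precharges=7

Answer: M M M H M M M M H M M H M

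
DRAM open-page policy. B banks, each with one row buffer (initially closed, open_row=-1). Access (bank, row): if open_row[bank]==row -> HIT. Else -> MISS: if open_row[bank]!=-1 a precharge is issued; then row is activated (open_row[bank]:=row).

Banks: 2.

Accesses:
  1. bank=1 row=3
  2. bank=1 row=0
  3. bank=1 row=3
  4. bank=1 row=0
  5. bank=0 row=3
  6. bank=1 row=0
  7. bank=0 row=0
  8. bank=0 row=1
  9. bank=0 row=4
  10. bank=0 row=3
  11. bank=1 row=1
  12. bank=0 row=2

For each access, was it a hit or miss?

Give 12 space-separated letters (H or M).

Acc 1: bank1 row3 -> MISS (open row3); precharges=0
Acc 2: bank1 row0 -> MISS (open row0); precharges=1
Acc 3: bank1 row3 -> MISS (open row3); precharges=2
Acc 4: bank1 row0 -> MISS (open row0); precharges=3
Acc 5: bank0 row3 -> MISS (open row3); precharges=3
Acc 6: bank1 row0 -> HIT
Acc 7: bank0 row0 -> MISS (open row0); precharges=4
Acc 8: bank0 row1 -> MISS (open row1); precharges=5
Acc 9: bank0 row4 -> MISS (open row4); precharges=6
Acc 10: bank0 row3 -> MISS (open row3); precharges=7
Acc 11: bank1 row1 -> MISS (open row1); precharges=8
Acc 12: bank0 row2 -> MISS (open row2); precharges=9

Answer: M M M M M H M M M M M M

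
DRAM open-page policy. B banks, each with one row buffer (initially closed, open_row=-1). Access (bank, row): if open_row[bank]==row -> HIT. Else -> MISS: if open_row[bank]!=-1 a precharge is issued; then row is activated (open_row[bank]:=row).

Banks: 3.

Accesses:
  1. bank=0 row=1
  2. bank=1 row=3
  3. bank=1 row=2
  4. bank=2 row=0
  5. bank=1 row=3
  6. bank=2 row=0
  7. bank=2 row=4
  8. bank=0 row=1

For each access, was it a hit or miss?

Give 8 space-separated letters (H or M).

Acc 1: bank0 row1 -> MISS (open row1); precharges=0
Acc 2: bank1 row3 -> MISS (open row3); precharges=0
Acc 3: bank1 row2 -> MISS (open row2); precharges=1
Acc 4: bank2 row0 -> MISS (open row0); precharges=1
Acc 5: bank1 row3 -> MISS (open row3); precharges=2
Acc 6: bank2 row0 -> HIT
Acc 7: bank2 row4 -> MISS (open row4); precharges=3
Acc 8: bank0 row1 -> HIT

Answer: M M M M M H M H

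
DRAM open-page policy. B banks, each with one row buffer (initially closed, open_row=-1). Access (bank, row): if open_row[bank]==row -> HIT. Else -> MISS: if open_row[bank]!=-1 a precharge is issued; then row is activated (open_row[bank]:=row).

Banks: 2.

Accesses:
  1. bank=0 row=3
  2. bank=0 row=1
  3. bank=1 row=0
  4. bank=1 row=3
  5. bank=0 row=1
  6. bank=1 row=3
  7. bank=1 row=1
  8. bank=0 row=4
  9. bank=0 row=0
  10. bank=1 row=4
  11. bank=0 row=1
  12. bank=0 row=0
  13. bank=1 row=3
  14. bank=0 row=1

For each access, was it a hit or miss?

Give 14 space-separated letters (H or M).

Answer: M M M M H H M M M M M M M M

Derivation:
Acc 1: bank0 row3 -> MISS (open row3); precharges=0
Acc 2: bank0 row1 -> MISS (open row1); precharges=1
Acc 3: bank1 row0 -> MISS (open row0); precharges=1
Acc 4: bank1 row3 -> MISS (open row3); precharges=2
Acc 5: bank0 row1 -> HIT
Acc 6: bank1 row3 -> HIT
Acc 7: bank1 row1 -> MISS (open row1); precharges=3
Acc 8: bank0 row4 -> MISS (open row4); precharges=4
Acc 9: bank0 row0 -> MISS (open row0); precharges=5
Acc 10: bank1 row4 -> MISS (open row4); precharges=6
Acc 11: bank0 row1 -> MISS (open row1); precharges=7
Acc 12: bank0 row0 -> MISS (open row0); precharges=8
Acc 13: bank1 row3 -> MISS (open row3); precharges=9
Acc 14: bank0 row1 -> MISS (open row1); precharges=10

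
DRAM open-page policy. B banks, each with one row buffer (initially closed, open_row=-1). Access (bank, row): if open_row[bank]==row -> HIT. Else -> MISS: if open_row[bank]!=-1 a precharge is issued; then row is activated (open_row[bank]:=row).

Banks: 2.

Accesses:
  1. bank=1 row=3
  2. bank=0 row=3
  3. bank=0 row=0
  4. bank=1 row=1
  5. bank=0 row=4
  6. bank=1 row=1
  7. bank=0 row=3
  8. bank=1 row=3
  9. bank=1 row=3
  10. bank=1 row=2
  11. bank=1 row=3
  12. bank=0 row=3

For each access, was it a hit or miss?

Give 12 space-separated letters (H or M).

Answer: M M M M M H M M H M M H

Derivation:
Acc 1: bank1 row3 -> MISS (open row3); precharges=0
Acc 2: bank0 row3 -> MISS (open row3); precharges=0
Acc 3: bank0 row0 -> MISS (open row0); precharges=1
Acc 4: bank1 row1 -> MISS (open row1); precharges=2
Acc 5: bank0 row4 -> MISS (open row4); precharges=3
Acc 6: bank1 row1 -> HIT
Acc 7: bank0 row3 -> MISS (open row3); precharges=4
Acc 8: bank1 row3 -> MISS (open row3); precharges=5
Acc 9: bank1 row3 -> HIT
Acc 10: bank1 row2 -> MISS (open row2); precharges=6
Acc 11: bank1 row3 -> MISS (open row3); precharges=7
Acc 12: bank0 row3 -> HIT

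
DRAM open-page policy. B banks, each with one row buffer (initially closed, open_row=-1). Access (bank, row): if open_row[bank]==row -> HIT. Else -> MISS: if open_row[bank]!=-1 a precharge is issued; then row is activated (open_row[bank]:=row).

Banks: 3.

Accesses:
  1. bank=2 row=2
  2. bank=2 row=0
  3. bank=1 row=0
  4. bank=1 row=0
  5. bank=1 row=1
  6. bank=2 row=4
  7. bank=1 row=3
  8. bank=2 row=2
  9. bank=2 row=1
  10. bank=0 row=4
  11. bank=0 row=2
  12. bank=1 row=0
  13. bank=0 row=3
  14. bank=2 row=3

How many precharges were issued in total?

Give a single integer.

Acc 1: bank2 row2 -> MISS (open row2); precharges=0
Acc 2: bank2 row0 -> MISS (open row0); precharges=1
Acc 3: bank1 row0 -> MISS (open row0); precharges=1
Acc 4: bank1 row0 -> HIT
Acc 5: bank1 row1 -> MISS (open row1); precharges=2
Acc 6: bank2 row4 -> MISS (open row4); precharges=3
Acc 7: bank1 row3 -> MISS (open row3); precharges=4
Acc 8: bank2 row2 -> MISS (open row2); precharges=5
Acc 9: bank2 row1 -> MISS (open row1); precharges=6
Acc 10: bank0 row4 -> MISS (open row4); precharges=6
Acc 11: bank0 row2 -> MISS (open row2); precharges=7
Acc 12: bank1 row0 -> MISS (open row0); precharges=8
Acc 13: bank0 row3 -> MISS (open row3); precharges=9
Acc 14: bank2 row3 -> MISS (open row3); precharges=10

Answer: 10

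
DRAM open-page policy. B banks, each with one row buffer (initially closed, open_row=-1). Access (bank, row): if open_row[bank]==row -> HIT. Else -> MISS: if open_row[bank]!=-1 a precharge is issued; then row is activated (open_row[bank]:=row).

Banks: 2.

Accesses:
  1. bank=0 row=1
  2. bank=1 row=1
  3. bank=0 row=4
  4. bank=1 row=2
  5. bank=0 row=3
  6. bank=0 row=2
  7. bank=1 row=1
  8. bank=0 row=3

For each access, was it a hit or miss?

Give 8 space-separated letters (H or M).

Answer: M M M M M M M M

Derivation:
Acc 1: bank0 row1 -> MISS (open row1); precharges=0
Acc 2: bank1 row1 -> MISS (open row1); precharges=0
Acc 3: bank0 row4 -> MISS (open row4); precharges=1
Acc 4: bank1 row2 -> MISS (open row2); precharges=2
Acc 5: bank0 row3 -> MISS (open row3); precharges=3
Acc 6: bank0 row2 -> MISS (open row2); precharges=4
Acc 7: bank1 row1 -> MISS (open row1); precharges=5
Acc 8: bank0 row3 -> MISS (open row3); precharges=6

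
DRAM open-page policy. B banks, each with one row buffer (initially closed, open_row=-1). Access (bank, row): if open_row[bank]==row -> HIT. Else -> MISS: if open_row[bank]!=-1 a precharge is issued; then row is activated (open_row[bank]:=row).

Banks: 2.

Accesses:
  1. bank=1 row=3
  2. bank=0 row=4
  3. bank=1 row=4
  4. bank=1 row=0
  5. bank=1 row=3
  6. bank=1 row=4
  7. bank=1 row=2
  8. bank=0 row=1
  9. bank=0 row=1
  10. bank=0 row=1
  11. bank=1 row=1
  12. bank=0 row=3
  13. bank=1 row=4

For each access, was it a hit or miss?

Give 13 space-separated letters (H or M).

Acc 1: bank1 row3 -> MISS (open row3); precharges=0
Acc 2: bank0 row4 -> MISS (open row4); precharges=0
Acc 3: bank1 row4 -> MISS (open row4); precharges=1
Acc 4: bank1 row0 -> MISS (open row0); precharges=2
Acc 5: bank1 row3 -> MISS (open row3); precharges=3
Acc 6: bank1 row4 -> MISS (open row4); precharges=4
Acc 7: bank1 row2 -> MISS (open row2); precharges=5
Acc 8: bank0 row1 -> MISS (open row1); precharges=6
Acc 9: bank0 row1 -> HIT
Acc 10: bank0 row1 -> HIT
Acc 11: bank1 row1 -> MISS (open row1); precharges=7
Acc 12: bank0 row3 -> MISS (open row3); precharges=8
Acc 13: bank1 row4 -> MISS (open row4); precharges=9

Answer: M M M M M M M M H H M M M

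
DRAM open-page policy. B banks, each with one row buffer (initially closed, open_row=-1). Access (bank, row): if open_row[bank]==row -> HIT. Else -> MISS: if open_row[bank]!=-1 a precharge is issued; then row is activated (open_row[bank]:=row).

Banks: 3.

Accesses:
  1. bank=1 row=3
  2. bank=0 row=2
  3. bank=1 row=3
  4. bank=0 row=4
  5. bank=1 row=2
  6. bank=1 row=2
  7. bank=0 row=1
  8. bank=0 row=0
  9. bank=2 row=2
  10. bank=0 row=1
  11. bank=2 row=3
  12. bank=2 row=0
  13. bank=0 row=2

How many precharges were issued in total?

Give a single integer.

Answer: 8

Derivation:
Acc 1: bank1 row3 -> MISS (open row3); precharges=0
Acc 2: bank0 row2 -> MISS (open row2); precharges=0
Acc 3: bank1 row3 -> HIT
Acc 4: bank0 row4 -> MISS (open row4); precharges=1
Acc 5: bank1 row2 -> MISS (open row2); precharges=2
Acc 6: bank1 row2 -> HIT
Acc 7: bank0 row1 -> MISS (open row1); precharges=3
Acc 8: bank0 row0 -> MISS (open row0); precharges=4
Acc 9: bank2 row2 -> MISS (open row2); precharges=4
Acc 10: bank0 row1 -> MISS (open row1); precharges=5
Acc 11: bank2 row3 -> MISS (open row3); precharges=6
Acc 12: bank2 row0 -> MISS (open row0); precharges=7
Acc 13: bank0 row2 -> MISS (open row2); precharges=8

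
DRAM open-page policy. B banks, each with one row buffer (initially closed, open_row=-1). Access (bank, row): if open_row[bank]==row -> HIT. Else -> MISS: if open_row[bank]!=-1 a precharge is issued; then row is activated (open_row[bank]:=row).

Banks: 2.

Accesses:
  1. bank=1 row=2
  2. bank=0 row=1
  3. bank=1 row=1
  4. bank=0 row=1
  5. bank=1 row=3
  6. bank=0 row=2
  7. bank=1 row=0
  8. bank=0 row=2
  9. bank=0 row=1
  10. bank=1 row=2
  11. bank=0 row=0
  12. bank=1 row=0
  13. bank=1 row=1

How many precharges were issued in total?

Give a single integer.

Acc 1: bank1 row2 -> MISS (open row2); precharges=0
Acc 2: bank0 row1 -> MISS (open row1); precharges=0
Acc 3: bank1 row1 -> MISS (open row1); precharges=1
Acc 4: bank0 row1 -> HIT
Acc 5: bank1 row3 -> MISS (open row3); precharges=2
Acc 6: bank0 row2 -> MISS (open row2); precharges=3
Acc 7: bank1 row0 -> MISS (open row0); precharges=4
Acc 8: bank0 row2 -> HIT
Acc 9: bank0 row1 -> MISS (open row1); precharges=5
Acc 10: bank1 row2 -> MISS (open row2); precharges=6
Acc 11: bank0 row0 -> MISS (open row0); precharges=7
Acc 12: bank1 row0 -> MISS (open row0); precharges=8
Acc 13: bank1 row1 -> MISS (open row1); precharges=9

Answer: 9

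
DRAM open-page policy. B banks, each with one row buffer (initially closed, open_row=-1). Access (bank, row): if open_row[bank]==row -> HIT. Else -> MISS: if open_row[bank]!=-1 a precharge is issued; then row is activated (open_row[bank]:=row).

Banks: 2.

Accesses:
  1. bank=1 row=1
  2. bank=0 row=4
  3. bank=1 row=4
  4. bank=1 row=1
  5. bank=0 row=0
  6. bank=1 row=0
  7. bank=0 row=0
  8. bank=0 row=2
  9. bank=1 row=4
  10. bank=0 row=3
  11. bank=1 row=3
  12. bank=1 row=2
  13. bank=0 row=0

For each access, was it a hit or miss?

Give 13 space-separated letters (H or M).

Acc 1: bank1 row1 -> MISS (open row1); precharges=0
Acc 2: bank0 row4 -> MISS (open row4); precharges=0
Acc 3: bank1 row4 -> MISS (open row4); precharges=1
Acc 4: bank1 row1 -> MISS (open row1); precharges=2
Acc 5: bank0 row0 -> MISS (open row0); precharges=3
Acc 6: bank1 row0 -> MISS (open row0); precharges=4
Acc 7: bank0 row0 -> HIT
Acc 8: bank0 row2 -> MISS (open row2); precharges=5
Acc 9: bank1 row4 -> MISS (open row4); precharges=6
Acc 10: bank0 row3 -> MISS (open row3); precharges=7
Acc 11: bank1 row3 -> MISS (open row3); precharges=8
Acc 12: bank1 row2 -> MISS (open row2); precharges=9
Acc 13: bank0 row0 -> MISS (open row0); precharges=10

Answer: M M M M M M H M M M M M M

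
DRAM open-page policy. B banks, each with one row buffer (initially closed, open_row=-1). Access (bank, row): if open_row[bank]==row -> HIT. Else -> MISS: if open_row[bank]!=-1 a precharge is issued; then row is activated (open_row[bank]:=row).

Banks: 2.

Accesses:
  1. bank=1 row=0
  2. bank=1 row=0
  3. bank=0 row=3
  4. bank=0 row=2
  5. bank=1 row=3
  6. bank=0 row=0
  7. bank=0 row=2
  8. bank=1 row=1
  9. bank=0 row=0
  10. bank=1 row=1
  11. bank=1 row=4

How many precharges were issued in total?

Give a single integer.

Answer: 7

Derivation:
Acc 1: bank1 row0 -> MISS (open row0); precharges=0
Acc 2: bank1 row0 -> HIT
Acc 3: bank0 row3 -> MISS (open row3); precharges=0
Acc 4: bank0 row2 -> MISS (open row2); precharges=1
Acc 5: bank1 row3 -> MISS (open row3); precharges=2
Acc 6: bank0 row0 -> MISS (open row0); precharges=3
Acc 7: bank0 row2 -> MISS (open row2); precharges=4
Acc 8: bank1 row1 -> MISS (open row1); precharges=5
Acc 9: bank0 row0 -> MISS (open row0); precharges=6
Acc 10: bank1 row1 -> HIT
Acc 11: bank1 row4 -> MISS (open row4); precharges=7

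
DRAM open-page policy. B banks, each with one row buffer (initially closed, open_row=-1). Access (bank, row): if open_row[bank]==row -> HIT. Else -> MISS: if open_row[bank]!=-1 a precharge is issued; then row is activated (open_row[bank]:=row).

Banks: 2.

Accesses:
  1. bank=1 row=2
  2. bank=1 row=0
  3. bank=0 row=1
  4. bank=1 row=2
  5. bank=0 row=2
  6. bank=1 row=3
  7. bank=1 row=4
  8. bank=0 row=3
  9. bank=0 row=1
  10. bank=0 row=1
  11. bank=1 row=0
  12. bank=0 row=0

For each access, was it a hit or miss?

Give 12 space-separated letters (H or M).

Acc 1: bank1 row2 -> MISS (open row2); precharges=0
Acc 2: bank1 row0 -> MISS (open row0); precharges=1
Acc 3: bank0 row1 -> MISS (open row1); precharges=1
Acc 4: bank1 row2 -> MISS (open row2); precharges=2
Acc 5: bank0 row2 -> MISS (open row2); precharges=3
Acc 6: bank1 row3 -> MISS (open row3); precharges=4
Acc 7: bank1 row4 -> MISS (open row4); precharges=5
Acc 8: bank0 row3 -> MISS (open row3); precharges=6
Acc 9: bank0 row1 -> MISS (open row1); precharges=7
Acc 10: bank0 row1 -> HIT
Acc 11: bank1 row0 -> MISS (open row0); precharges=8
Acc 12: bank0 row0 -> MISS (open row0); precharges=9

Answer: M M M M M M M M M H M M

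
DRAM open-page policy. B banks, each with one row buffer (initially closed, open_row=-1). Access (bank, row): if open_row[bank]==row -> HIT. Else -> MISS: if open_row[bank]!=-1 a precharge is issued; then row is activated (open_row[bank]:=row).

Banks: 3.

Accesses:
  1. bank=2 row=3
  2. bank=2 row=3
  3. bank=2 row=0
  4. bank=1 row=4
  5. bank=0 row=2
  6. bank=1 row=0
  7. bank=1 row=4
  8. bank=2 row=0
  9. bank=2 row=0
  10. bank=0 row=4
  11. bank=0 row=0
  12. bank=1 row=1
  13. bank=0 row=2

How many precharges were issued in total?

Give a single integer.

Acc 1: bank2 row3 -> MISS (open row3); precharges=0
Acc 2: bank2 row3 -> HIT
Acc 3: bank2 row0 -> MISS (open row0); precharges=1
Acc 4: bank1 row4 -> MISS (open row4); precharges=1
Acc 5: bank0 row2 -> MISS (open row2); precharges=1
Acc 6: bank1 row0 -> MISS (open row0); precharges=2
Acc 7: bank1 row4 -> MISS (open row4); precharges=3
Acc 8: bank2 row0 -> HIT
Acc 9: bank2 row0 -> HIT
Acc 10: bank0 row4 -> MISS (open row4); precharges=4
Acc 11: bank0 row0 -> MISS (open row0); precharges=5
Acc 12: bank1 row1 -> MISS (open row1); precharges=6
Acc 13: bank0 row2 -> MISS (open row2); precharges=7

Answer: 7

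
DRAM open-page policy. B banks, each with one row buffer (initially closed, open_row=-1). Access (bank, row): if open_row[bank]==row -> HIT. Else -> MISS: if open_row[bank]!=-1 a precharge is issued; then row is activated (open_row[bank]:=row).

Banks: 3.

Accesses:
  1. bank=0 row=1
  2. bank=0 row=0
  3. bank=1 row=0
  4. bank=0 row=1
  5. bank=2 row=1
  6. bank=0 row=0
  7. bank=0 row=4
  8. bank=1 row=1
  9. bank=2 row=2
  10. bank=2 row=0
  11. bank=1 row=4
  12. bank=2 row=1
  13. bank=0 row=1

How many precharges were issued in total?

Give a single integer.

Answer: 10

Derivation:
Acc 1: bank0 row1 -> MISS (open row1); precharges=0
Acc 2: bank0 row0 -> MISS (open row0); precharges=1
Acc 3: bank1 row0 -> MISS (open row0); precharges=1
Acc 4: bank0 row1 -> MISS (open row1); precharges=2
Acc 5: bank2 row1 -> MISS (open row1); precharges=2
Acc 6: bank0 row0 -> MISS (open row0); precharges=3
Acc 7: bank0 row4 -> MISS (open row4); precharges=4
Acc 8: bank1 row1 -> MISS (open row1); precharges=5
Acc 9: bank2 row2 -> MISS (open row2); precharges=6
Acc 10: bank2 row0 -> MISS (open row0); precharges=7
Acc 11: bank1 row4 -> MISS (open row4); precharges=8
Acc 12: bank2 row1 -> MISS (open row1); precharges=9
Acc 13: bank0 row1 -> MISS (open row1); precharges=10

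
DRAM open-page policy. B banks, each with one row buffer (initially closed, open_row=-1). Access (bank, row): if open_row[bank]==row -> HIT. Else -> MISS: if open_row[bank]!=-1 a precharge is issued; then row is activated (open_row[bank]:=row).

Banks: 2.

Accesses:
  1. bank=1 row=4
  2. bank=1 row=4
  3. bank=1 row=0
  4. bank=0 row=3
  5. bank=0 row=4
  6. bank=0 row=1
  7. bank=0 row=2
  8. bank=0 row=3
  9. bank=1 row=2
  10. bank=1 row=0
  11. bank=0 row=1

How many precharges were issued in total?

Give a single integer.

Acc 1: bank1 row4 -> MISS (open row4); precharges=0
Acc 2: bank1 row4 -> HIT
Acc 3: bank1 row0 -> MISS (open row0); precharges=1
Acc 4: bank0 row3 -> MISS (open row3); precharges=1
Acc 5: bank0 row4 -> MISS (open row4); precharges=2
Acc 6: bank0 row1 -> MISS (open row1); precharges=3
Acc 7: bank0 row2 -> MISS (open row2); precharges=4
Acc 8: bank0 row3 -> MISS (open row3); precharges=5
Acc 9: bank1 row2 -> MISS (open row2); precharges=6
Acc 10: bank1 row0 -> MISS (open row0); precharges=7
Acc 11: bank0 row1 -> MISS (open row1); precharges=8

Answer: 8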